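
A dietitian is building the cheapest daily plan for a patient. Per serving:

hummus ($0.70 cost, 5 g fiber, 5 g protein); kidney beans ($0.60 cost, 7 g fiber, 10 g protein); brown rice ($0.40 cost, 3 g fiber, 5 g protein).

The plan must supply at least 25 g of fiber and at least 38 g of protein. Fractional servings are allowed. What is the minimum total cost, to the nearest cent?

$2.28

At the optimum either one food covers both requirements or two foods hit both targets exactly; no other combination can be cheaper.
hummus only: max(25/5, 38/5) = 7.6 servings → $5.32.
kidney beans only: max(25/7, 38/10) = 3.8 servings → $2.28.
brown rice only: max(25/3, 38/5) = 8.333 servings → $3.33.
hummus + kidney beans with both targets exact would need a negative amount; discard.
hummus + brown rice with both tight: 1.1 servings and 6.5 servings → $3.37.
kidney beans + brown rice with both tight: 2.2 servings and 3.2 servings → $2.60.
Cheapest feasible corner: $2.28.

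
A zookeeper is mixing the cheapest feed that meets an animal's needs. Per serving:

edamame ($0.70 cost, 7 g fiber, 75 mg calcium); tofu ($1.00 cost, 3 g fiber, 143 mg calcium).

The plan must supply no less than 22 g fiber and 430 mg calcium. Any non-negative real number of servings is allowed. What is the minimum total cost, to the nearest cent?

$3.43

The cheapest plan sits at a corner of the feasible region — with two constraints it uses at most two foods.
edamame only: max(22/7, 430/75) = 5.733 servings → $4.01.
tofu only: max(22/3, 430/143) = 7.333 servings → $7.33.
edamame + tofu with both tight: 2.392 servings and 1.753 servings → $3.43.
So the least-cost plan costs $3.43.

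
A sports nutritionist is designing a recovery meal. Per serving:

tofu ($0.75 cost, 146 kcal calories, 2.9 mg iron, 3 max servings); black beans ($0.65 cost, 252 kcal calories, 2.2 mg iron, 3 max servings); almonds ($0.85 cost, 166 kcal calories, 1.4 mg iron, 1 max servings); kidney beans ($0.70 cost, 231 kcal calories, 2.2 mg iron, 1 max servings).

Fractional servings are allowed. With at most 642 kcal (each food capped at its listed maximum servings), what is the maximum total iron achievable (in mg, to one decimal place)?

10.6 mg

Iron per kcal: tofu 0.01986, kidney beans 0.009524, black beans 0.00873, almonds 0.008434.
Take 3 servings of tofu: uses 438 kcal, +8.7 mg iron (running total 8.7 mg).
Take 0.8831 servings of kidney beans: uses 204 kcal, +1.9 mg iron (running total 10.6 mg).
Filling greedily by iron-per-kcal is optimal for one linear limit, giving 10.6 mg.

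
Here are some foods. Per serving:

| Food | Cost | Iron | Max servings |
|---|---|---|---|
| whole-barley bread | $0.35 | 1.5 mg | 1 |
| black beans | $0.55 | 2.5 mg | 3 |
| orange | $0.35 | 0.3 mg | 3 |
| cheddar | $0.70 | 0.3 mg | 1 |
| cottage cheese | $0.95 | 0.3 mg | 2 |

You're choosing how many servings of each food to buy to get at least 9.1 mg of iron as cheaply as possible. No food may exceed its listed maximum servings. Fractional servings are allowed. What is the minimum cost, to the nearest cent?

$2.12

Cost per mg of iron: black beans $0.2200, whole-barley bread $0.2333, orange $1.1667, cheddar $2.3333, cottage cheese $3.1667.
Take 3 servings of black beans: +7.5 mg iron for $1.65 (total $1.65, still need 1.6 mg).
Take 1 serving of whole-barley bread: +1.5 mg iron for $0.35 (total $2.00, still need 0.1 mg).
Take 0.3333 servings of orange: +0.1 mg iron for $0.12 (total $2.12, still need 0.0 mg).
Greedy by cheapest-per-mg is optimal for a single linear constraint, so the minimum cost is $2.12.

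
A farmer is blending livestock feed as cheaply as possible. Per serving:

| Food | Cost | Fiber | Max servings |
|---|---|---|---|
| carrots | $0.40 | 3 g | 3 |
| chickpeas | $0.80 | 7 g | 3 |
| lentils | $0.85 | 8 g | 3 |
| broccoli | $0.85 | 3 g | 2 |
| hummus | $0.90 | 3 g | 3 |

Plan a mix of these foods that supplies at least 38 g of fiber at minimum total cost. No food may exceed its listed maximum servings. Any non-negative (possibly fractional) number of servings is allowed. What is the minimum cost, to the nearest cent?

Cost per g of fiber: lentils $0.1062, chickpeas $0.1143, carrots $0.1333, broccoli $0.2833, hummus $0.3000.
Take 3 servings of lentils: +24.0 g fiber for $2.55 (total $2.55, still need 14.0 g).
Take 2 servings of chickpeas: +14.0 g fiber for $1.60 (total $4.15, still need 0.0 g).
Filling from the cheapest source first is optimal under one linear minimum: $4.15.

$4.15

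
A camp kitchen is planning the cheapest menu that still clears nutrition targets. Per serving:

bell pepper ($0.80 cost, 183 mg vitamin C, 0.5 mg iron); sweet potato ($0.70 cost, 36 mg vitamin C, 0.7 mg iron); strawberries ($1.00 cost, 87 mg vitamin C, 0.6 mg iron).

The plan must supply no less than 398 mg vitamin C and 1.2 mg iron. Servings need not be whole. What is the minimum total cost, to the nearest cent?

bell pepper only: max(398/183, 1.2/0.5) = 2.4 servings → $1.92.
sweet potato only: max(398/36, 1.2/0.7) = 11.06 servings → $7.74.
strawberries only: max(398/87, 1.2/0.6) = 4.575 servings → $4.57.
bell pepper + sweet potato with both tight: 2.138 servings and 0.1871 servings → $1.84.
bell pepper + strawberries with both tight: 2.027 servings and 0.3107 servings → $1.93.
sweet potato + strawberries: intersection lies outside the first quadrant.
The minimum over all feasible corners is $1.84.

$1.84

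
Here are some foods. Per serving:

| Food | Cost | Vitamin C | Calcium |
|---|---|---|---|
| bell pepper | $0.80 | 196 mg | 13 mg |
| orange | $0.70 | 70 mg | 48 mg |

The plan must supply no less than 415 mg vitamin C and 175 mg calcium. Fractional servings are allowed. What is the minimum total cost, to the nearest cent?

bell pepper only: max(415/196, 175/13) = 13.46 servings → $10.77.
orange only: max(415/70, 175/48) = 5.929 servings → $4.15.
bell pepper + orange with both tight: 0.9026 servings and 3.401 servings → $3.10.
So the least-cost plan costs $3.10.

$3.10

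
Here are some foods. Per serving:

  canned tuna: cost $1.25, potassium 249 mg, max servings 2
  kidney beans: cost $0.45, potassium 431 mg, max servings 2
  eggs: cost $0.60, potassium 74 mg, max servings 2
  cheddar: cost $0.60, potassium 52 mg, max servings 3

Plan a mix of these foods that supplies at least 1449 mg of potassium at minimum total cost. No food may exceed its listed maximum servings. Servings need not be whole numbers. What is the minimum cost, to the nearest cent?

$4.12

Cost per mg of potassium: kidney beans $0.0010, canned tuna $0.0050, eggs $0.0081, cheddar $0.0115.
Take 2 servings of kidney beans: +862.0 mg potassium for $0.90 (total $0.90, still need 587.0 mg).
Take 2 servings of canned tuna: +498.0 mg potassium for $2.50 (total $3.40, still need 89.0 mg).
Take 1.203 servings of eggs: +89.0 mg potassium for $0.72 (total $4.12, still need 0.0 mg).
Filling from the cheapest source first is optimal under one linear minimum: $4.12.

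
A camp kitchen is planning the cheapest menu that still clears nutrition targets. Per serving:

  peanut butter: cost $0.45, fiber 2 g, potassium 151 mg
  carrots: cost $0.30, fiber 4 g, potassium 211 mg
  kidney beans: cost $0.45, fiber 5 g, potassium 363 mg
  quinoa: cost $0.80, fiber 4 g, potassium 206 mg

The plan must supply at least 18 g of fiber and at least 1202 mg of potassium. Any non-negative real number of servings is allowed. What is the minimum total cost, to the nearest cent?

$1.54

Minimising a linear cost over {fiber ≥ 18, potassium ≥ 1202, servings ≥ 0} — the optimum is at a vertex, using one or two foods.
peanut butter only: max(18/2, 1202/151) = 9 servings → $4.05.
carrots only: max(18/4, 1202/211) = 5.697 servings → $1.71.
kidney beans only: max(18/5, 1202/363) = 3.6 servings → $1.62.
quinoa only: max(18/4, 1202/206) = 5.835 servings → $4.67.
peanut butter + carrots with both tight: 5.549 servings and 1.725 servings → $3.01.
peanut butter + kidney beans: the both-tight solution has a negative serving — not a feasible corner.
peanut butter + quinoa with both tight: 5.729 servings and 1.635 servings → $3.89.
carrots + kidney beans with both tight: 1.32 servings and 2.544 servings → $1.54.
carrots + quinoa: intersection lies outside the first quadrant.
kidney beans + quinoa with both tight: 2.607 servings and 1.242 servings → $2.17.
The minimum over all feasible corners is $1.54.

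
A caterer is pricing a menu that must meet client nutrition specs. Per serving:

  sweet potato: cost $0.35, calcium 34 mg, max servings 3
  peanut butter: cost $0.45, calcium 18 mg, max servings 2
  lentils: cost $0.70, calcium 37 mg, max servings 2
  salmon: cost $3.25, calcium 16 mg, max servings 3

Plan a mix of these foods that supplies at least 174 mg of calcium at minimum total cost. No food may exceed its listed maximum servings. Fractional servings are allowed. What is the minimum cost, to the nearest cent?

$2.41

Cost per mg of calcium: sweet potato $0.0103, lentils $0.0189, peanut butter $0.0250, salmon $0.2031.
Take 3 servings of sweet potato: +102.0 mg calcium for $1.05 (total $1.05, still need 72.0 mg).
Take 1.946 servings of lentils: +72.0 mg calcium for $1.36 (total $2.41, still need 0.0 mg).
Filling from the cheapest source first is optimal under one linear minimum: $2.41.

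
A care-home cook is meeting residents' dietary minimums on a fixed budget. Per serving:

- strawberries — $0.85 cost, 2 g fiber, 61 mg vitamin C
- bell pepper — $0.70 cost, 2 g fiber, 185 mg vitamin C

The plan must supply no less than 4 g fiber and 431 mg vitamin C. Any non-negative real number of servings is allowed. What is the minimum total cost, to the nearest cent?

With two linear requirements the optimum uses one or two foods; enumerate the corners.
strawberries only: max(4/2, 431/61) = 7.066 servings → $6.01.
bell pepper only: max(4/2, 431/185) = 2.33 servings → $1.63.
strawberries + bell pepper: the both-tight solution has a negative serving — not a feasible corner.
The minimum over all feasible corners is $1.63.

$1.63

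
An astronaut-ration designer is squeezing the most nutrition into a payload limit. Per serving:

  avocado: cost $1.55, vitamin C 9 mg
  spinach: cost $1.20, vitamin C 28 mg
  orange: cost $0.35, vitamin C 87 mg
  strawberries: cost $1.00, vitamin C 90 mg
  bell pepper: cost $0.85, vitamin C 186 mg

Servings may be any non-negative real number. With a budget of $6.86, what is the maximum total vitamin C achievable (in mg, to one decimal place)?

1705.2 mg

Vitamin C per dollar: orange 248.6, bell pepper 218.8, strawberries 90, spinach 23.33, avocado 5.806.
With no serving limits, spend the whole cost allowance on orange: $6.86 / $0.35 × 87 mg = 1705.2 mg.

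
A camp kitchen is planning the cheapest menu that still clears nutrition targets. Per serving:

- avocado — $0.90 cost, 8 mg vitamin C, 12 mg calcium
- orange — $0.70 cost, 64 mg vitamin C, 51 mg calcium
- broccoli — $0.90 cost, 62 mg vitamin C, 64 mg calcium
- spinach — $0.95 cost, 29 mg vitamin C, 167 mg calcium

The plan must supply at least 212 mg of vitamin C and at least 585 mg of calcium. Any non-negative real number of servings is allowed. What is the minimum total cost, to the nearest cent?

$4.15

Minimising a linear cost over {vitamin C ≥ 212, calcium ≥ 585, servings ≥ 0} — the optimum is at a vertex, using one or two foods.
avocado only: max(212/8, 585/12) = 48.75 servings → $43.88.
orange only: max(212/64, 585/51) = 11.47 servings → $8.03.
broccoli only: max(212/62, 585/64) = 9.141 servings → $8.23.
spinach only: max(212/29, 585/167) = 7.31 servings → $6.94.
avocado + orange: the both-tight solution has a negative serving — not a feasible corner.
avocado + broccoli: the both-tight solution has a negative serving — not a feasible corner.
avocado + spinach with both tight: 18.66 servings and 2.162 servings → $18.85.
orange + broccoli with both targets exact would need a negative amount; discard.
orange + spinach with both tight: 2.002 servings and 2.892 servings → $4.15.
broccoli + spinach with both tight: 2.17 servings and 2.671 servings → $4.49.
The minimum over all feasible corners is $4.15.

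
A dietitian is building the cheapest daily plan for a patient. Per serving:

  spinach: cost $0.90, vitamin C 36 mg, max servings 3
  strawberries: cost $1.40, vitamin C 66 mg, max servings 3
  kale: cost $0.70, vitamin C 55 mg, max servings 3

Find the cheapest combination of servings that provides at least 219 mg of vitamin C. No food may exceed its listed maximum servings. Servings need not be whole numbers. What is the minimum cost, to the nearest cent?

$3.25

Cost per mg of vitamin C: kale $0.0127, strawberries $0.0212, spinach $0.0250.
Take 3 servings of kale: +165.0 mg vitamin C for $2.10 (total $2.10, still need 54.0 mg).
Take 0.8182 servings of strawberries: +54.0 mg vitamin C for $1.15 (total $3.25, still need 0.0 mg).
Filling from the cheapest source first is optimal under one linear minimum: $3.25.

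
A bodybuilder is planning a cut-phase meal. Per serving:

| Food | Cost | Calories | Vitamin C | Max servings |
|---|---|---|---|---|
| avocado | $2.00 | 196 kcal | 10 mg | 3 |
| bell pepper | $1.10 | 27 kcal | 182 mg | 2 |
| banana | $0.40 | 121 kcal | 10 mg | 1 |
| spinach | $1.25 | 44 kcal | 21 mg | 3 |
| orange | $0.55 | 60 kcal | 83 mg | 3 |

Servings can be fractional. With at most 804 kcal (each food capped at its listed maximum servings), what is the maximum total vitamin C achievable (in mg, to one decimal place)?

702.2 mg

Vitamin C per kcal: bell pepper 6.741, orange 1.383, spinach 0.4773, banana 0.08264, avocado 0.05102.
Take 2 servings of bell pepper: uses 54 kcal, +364.0 mg vitamin C (running total 364.0 mg).
Take 3 servings of orange: uses 180 kcal, +249.0 mg vitamin C (running total 613.0 mg).
Take 3 servings of spinach: uses 132 kcal, +63.0 mg vitamin C (running total 676.0 mg).
Take 1 serving of banana: uses 121 kcal, +10.0 mg vitamin C (running total 686.0 mg).
Take 1.617 servings of avocado: uses 317 kcal, +16.2 mg vitamin C (running total 702.2 mg).
Filling greedily by vitamin C-per-kcal is optimal for one linear limit, giving 702.2 mg.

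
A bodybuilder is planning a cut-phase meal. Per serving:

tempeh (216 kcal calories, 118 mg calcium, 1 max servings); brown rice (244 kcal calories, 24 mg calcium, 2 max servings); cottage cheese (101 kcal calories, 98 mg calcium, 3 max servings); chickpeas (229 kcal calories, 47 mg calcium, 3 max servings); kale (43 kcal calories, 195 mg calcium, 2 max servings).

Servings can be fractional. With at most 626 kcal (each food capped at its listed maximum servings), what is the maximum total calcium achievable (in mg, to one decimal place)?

806.3 mg

Calcium per kcal: kale 4.535, cottage cheese 0.9703, tempeh 0.5463, chickpeas 0.2052, brown rice 0.09836.
Take 2 servings of kale: uses 86 kcal, +390.0 mg calcium (running total 390.0 mg).
Take 3 servings of cottage cheese: uses 303 kcal, +294.0 mg calcium (running total 684.0 mg).
Take 1 serving of tempeh: uses 216 kcal, +118.0 mg calcium (running total 802.0 mg).
Take 0.0917 servings of chickpeas: uses 21 kcal, +4.3 mg calcium (running total 806.3 mg).
Greedy by best ratio exhausts the calories allowance optimally: 806.3 mg.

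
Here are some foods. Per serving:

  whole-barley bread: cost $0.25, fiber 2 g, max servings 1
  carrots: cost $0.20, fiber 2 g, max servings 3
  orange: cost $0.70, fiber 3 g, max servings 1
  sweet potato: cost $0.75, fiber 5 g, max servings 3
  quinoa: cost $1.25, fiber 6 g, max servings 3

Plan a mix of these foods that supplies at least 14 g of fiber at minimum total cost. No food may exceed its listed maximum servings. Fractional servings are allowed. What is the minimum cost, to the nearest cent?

$1.75

Cost per g of fiber: carrots $0.1000, whole-barley bread $0.1250, sweet potato $0.1500, quinoa $0.2083, orange $0.2333.
Take 3 servings of carrots: +6.0 g fiber for $0.60 (total $0.60, still need 8.0 g).
Take 1 serving of whole-barley bread: +2.0 g fiber for $0.25 (total $0.85, still need 6.0 g).
Take 1.2 servings of sweet potato: +6.0 g fiber for $0.90 (total $1.75, still need 0.0 g).
Filling from the cheapest source first is optimal under one linear minimum: $1.75.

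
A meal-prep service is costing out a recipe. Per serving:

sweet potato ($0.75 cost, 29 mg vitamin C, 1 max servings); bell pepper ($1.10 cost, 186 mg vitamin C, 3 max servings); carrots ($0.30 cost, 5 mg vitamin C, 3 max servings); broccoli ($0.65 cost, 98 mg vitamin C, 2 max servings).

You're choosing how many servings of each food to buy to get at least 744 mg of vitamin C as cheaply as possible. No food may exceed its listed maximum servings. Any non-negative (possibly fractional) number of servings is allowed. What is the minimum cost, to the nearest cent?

Cost per mg of vitamin C: bell pepper $0.0059, broccoli $0.0066, sweet potato $0.0259, carrots $0.0600.
Take 3 servings of bell pepper: +558.0 mg vitamin C for $3.30 (total $3.30, still need 186.0 mg).
Take 1.898 servings of broccoli: +186.0 mg vitamin C for $1.23 (total $4.53, still need 0.0 mg).
Filling from the cheapest source first is optimal under one linear minimum: $4.53.

$4.53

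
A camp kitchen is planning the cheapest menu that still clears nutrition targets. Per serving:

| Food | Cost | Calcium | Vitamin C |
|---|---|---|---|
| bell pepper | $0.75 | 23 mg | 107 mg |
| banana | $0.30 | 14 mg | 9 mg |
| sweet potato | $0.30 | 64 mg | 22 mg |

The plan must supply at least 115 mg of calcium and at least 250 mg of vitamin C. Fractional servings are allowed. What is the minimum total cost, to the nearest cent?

bell pepper only: max(115/23, 250/107) = 5 servings → $3.75.
banana only: max(115/14, 250/9) = 27.78 servings → $8.33.
sweet potato only: max(115/64, 250/22) = 11.36 servings → $3.41.
bell pepper + banana with both tight: 1.909 servings and 5.077 servings → $2.96.
bell pepper + sweet potato with both tight: 2.124 servings and 1.034 servings → $1.90.
banana + sweet potato: the both-tight solution has a negative serving — not a feasible corner.
Cheapest feasible corner: $1.90.

$1.90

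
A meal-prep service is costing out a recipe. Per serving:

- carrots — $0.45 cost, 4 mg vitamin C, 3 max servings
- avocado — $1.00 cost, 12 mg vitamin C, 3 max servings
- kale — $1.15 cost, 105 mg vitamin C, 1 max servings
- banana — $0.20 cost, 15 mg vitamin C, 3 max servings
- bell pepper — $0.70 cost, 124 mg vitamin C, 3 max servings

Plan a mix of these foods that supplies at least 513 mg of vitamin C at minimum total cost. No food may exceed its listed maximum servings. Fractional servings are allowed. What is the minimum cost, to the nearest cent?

$3.73

Cost per mg of vitamin C: bell pepper $0.0056, kale $0.0110, banana $0.0133, avocado $0.0833, carrots $0.1125.
Take 3 servings of bell pepper: +372.0 mg vitamin C for $2.10 (total $2.10, still need 141.0 mg).
Take 1 serving of kale: +105.0 mg vitamin C for $1.15 (total $3.25, still need 36.0 mg).
Take 2.4 servings of banana: +36.0 mg vitamin C for $0.48 (total $3.73, still need 0.0 mg).
Filling from the cheapest source first is optimal under one linear minimum: $3.73.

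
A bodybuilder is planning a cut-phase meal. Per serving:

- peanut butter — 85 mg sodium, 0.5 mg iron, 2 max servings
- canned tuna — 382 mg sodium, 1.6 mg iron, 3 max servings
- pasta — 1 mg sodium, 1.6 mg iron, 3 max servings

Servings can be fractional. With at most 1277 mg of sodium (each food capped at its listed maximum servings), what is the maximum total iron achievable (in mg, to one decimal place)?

Iron per mg sodium: pasta 1.6, peanut butter 0.005882, canned tuna 0.004188.
Take 3 servings of pasta: uses 3 mg sodium, +4.8 mg iron (running total 4.8 mg).
Take 2 servings of peanut butter: uses 170 mg sodium, +1.0 mg iron (running total 5.8 mg).
Take 2.89 servings of canned tuna: uses 1104 mg sodium, +4.6 mg iron (running total 10.4 mg).
Greedy by best ratio exhausts the sodium allowance optimally: 10.4 mg.

10.4 mg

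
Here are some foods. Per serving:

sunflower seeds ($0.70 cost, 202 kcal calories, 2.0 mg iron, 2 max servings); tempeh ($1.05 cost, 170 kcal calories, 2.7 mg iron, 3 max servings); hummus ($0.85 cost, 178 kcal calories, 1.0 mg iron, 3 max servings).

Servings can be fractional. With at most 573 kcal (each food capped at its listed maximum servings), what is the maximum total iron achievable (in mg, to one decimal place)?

Iron per kcal: tempeh 0.01588, sunflower seeds 0.009901, hummus 0.005618.
Take 3 servings of tempeh: uses 510 kcal, +8.1 mg iron (running total 8.1 mg).
Take 0.3119 servings of sunflower seeds: uses 63 kcal, +0.6 mg iron (running total 8.7 mg).
Filling greedily by iron-per-kcal is optimal for one linear limit, giving 8.7 mg.

8.7 mg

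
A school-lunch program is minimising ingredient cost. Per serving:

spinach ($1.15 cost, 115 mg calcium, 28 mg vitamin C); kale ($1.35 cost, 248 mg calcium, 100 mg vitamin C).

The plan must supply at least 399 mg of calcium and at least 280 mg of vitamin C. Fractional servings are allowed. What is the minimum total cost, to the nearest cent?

Compare the cost at each extreme point of the feasible region.
spinach only: max(399/115, 280/28) = 10 servings → $11.50.
kale only: max(399/248, 280/100) = 2.8 servings → $3.78.
spinach + kale: intersection lies outside the first quadrant.
So the least-cost plan costs $3.78.

$3.78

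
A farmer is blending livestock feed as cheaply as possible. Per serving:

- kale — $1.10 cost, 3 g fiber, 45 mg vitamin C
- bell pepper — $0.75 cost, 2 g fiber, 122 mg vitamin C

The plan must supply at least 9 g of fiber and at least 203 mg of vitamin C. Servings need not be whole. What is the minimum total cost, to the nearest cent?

For a min-cost LP with two ≥-constraints, a basic feasible solution has at most two positive variables.
kale only: max(9/3, 203/45) = 4.511 servings → $4.96.
bell pepper only: max(9/2, 203/122) = 4.5 servings → $3.38.
kale + bell pepper with both tight: 2.507 servings and 0.7391 servings → $3.31.
So the least-cost plan costs $3.31.

$3.31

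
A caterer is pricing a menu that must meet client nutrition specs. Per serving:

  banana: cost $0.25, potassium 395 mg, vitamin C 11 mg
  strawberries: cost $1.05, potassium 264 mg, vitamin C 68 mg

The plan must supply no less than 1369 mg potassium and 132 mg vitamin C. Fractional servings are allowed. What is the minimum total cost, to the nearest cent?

An LP optimum is at a vertex; with two nutrient constraints at most two foods are used. Check each candidate.
banana only: max(1369/395, 132/11) = 12 servings → $3.00.
strawberries only: max(1369/264, 132/68) = 5.186 servings → $5.44.
banana + strawberries with both tight: 2.431 servings and 1.548 servings → $2.23.
Cheapest feasible corner: $2.23.

$2.23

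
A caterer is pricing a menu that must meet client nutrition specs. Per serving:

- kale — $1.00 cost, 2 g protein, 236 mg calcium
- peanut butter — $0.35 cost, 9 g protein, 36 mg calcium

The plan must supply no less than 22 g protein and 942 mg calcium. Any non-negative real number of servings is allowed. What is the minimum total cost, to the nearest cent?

With two linear requirements the optimum uses one or two foods; enumerate the corners.
kale only: max(22/2, 942/236) = 11 servings → $11.00.
peanut butter only: max(22/9, 942/36) = 26.17 servings → $9.16.
kale + peanut butter with both tight: 3.746 servings and 1.612 servings → $4.31.
Cheapest feasible corner: $4.31.

$4.31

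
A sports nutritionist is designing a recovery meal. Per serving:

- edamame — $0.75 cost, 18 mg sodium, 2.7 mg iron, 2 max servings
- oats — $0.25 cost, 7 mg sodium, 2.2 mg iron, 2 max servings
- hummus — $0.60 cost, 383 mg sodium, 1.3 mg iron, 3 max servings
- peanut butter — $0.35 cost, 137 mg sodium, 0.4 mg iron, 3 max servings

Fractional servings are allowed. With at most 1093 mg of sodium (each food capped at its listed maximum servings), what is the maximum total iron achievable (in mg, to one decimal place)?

13.3 mg

Iron per mg sodium: oats 0.3143, edamame 0.15, hummus 0.003394, peanut butter 0.00292.
Take 2 servings of oats: uses 14 mg sodium, +4.4 mg iron (running total 4.4 mg).
Take 2 servings of edamame: uses 36 mg sodium, +5.4 mg iron (running total 9.8 mg).
Take 2.723 servings of hummus: uses 1043 mg sodium, +3.5 mg iron (running total 13.3 mg).
Greedy by best ratio exhausts the sodium allowance optimally: 13.3 mg.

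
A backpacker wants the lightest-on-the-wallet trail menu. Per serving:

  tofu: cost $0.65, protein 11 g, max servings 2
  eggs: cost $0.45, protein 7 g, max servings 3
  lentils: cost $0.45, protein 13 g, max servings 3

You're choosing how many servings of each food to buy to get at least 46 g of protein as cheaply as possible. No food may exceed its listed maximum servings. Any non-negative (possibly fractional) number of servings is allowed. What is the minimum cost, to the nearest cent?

$1.76

Cost per g of protein: lentils $0.0346, tofu $0.0591, eggs $0.0643.
Take 3 servings of lentils: +39.0 g protein for $1.35 (total $1.35, still need 7.0 g).
Take 0.6364 servings of tofu: +7.0 g protein for $0.41 (total $1.76, still need 0.0 g).
Greedy by cheapest-per-g is optimal for a single linear constraint, so the minimum cost is $1.76.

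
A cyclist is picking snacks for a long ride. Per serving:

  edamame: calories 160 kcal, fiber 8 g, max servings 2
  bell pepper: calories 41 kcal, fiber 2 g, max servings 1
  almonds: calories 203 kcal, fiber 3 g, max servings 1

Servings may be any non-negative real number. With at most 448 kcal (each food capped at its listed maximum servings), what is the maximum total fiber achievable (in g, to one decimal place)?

Fiber per kcal: edamame 0.05, bell pepper 0.04878, almonds 0.01478.
Take 2 servings of edamame: uses 320 kcal, +16.0 g fiber (running total 16.0 g).
Take 1 serving of bell pepper: uses 41 kcal, +2.0 g fiber (running total 18.0 g).
Take 0.4286 servings of almonds: uses 87 kcal, +1.3 g fiber (running total 19.3 g).
Filling greedily by fiber-per-kcal is optimal for one linear limit, giving 19.3 g.

19.3 g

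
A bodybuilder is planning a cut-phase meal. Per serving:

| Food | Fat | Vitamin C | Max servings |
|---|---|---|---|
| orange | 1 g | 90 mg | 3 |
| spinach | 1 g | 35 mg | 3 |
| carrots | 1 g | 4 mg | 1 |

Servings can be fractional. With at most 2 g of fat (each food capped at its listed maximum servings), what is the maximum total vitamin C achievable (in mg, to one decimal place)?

Vitamin C per g fat: orange 90, spinach 35, carrots 4.
Take 2 servings of orange: uses 2 g fat, +180.0 mg vitamin C (running total 180.0 mg).
Filling greedily by vitamin C-per-g fat is optimal for one linear limit, giving 180.0 mg.

180.0 mg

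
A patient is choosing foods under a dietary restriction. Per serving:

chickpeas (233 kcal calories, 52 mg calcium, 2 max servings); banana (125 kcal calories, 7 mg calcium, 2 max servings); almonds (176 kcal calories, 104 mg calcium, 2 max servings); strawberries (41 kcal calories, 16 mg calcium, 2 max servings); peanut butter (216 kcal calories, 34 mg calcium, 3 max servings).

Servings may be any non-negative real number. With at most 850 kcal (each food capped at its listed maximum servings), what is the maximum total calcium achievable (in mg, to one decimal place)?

332.8 mg

Calcium per kcal: almonds 0.5909, strawberries 0.3902, chickpeas 0.2232, peanut butter 0.1574, banana 0.056.
Take 2 servings of almonds: uses 352 kcal, +208.0 mg calcium (running total 208.0 mg).
Take 2 servings of strawberries: uses 82 kcal, +32.0 mg calcium (running total 240.0 mg).
Take 1.785 servings of chickpeas: uses 416 kcal, +92.8 mg calcium (running total 332.8 mg).
Filling greedily by calcium-per-kcal is optimal for one linear limit, giving 332.8 mg.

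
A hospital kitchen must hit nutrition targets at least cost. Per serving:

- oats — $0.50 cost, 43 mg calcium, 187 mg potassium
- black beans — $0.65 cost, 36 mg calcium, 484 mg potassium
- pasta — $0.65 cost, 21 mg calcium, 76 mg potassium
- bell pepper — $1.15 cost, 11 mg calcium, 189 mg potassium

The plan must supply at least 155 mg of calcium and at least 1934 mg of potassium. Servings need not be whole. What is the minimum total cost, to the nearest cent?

Two binding constraints pin down two serving amounts, so the optimal mix uses at most two foods. The candidates are each food alone (scaled to the tighter of calcium/potassium) and each pair with both constraints tight.
oats only: max(155/43, 1934/187) = 10.34 servings → $5.17.
black beans only: max(155/36, 1934/484) = 4.306 servings → $2.80.
pasta only: max(155/21, 1934/76) = 25.45 servings → $16.54.
bell pepper only: max(155/11, 1934/189) = 14.09 servings → $16.20.
oats + black beans with both tight: 0.3832 servings and 3.848 servings → $2.69.
oats + pasta: intersection lies outside the first quadrant.
oats + bell pepper with both tight: 1.321 servings and 8.925 servings → $10.92.
black beans + pasta with both tight: 3.882 servings and 0.7264 servings → $3.00.
black beans + bell pepper: intersection lies outside the first quadrant.
pasta + bell pepper with both tight: 2.56 servings and 9.203 servings → $12.25.
Cheapest feasible corner: $2.69.

$2.69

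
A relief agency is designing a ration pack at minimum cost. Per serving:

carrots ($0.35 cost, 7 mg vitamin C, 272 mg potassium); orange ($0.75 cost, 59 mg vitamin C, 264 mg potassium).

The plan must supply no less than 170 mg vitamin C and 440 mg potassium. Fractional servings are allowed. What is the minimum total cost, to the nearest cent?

$2.16

Two binding constraints pin down two serving amounts, so the optimal mix uses at most two foods. The candidates are each food alone (scaled to the tighter of vitamin C/potassium) and each pair with both constraints tight.
carrots only: max(170/7, 440/272) = 24.29 servings → $8.50.
orange only: max(170/59, 440/264) = 2.881 servings → $2.16.
carrots + orange with both targets exact would need a negative amount; discard.
So the least-cost plan costs $2.16.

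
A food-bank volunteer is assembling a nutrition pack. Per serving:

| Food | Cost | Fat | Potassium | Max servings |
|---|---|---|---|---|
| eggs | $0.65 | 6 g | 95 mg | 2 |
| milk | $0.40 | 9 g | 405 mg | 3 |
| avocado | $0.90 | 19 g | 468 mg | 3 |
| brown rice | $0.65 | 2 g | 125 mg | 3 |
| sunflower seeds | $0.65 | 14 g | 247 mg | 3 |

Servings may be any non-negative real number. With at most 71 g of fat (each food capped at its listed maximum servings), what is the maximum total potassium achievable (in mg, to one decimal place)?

Potassium per g fat: brown rice 62.5, milk 45, avocado 24.63, sunflower seeds 17.64, eggs 15.83.
Take 3 servings of brown rice: uses 6 g fat, +375.0 mg potassium (running total 375.0 mg).
Take 3 servings of milk: uses 27 g fat, +1215.0 mg potassium (running total 1590.0 mg).
Take 2 servings of avocado: uses 38 g fat, +936.0 mg potassium (running total 2526.0 mg).
Greedy by best ratio exhausts the fat allowance optimally: 2526.0 mg.

2526.0 mg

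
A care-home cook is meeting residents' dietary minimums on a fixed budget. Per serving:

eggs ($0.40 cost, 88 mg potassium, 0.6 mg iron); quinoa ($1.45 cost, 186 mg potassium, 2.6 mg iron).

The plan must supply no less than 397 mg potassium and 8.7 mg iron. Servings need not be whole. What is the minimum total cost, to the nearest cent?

With two linear requirements the optimum uses one or two foods; enumerate the corners.
eggs only: max(397/88, 8.7/0.6) = 14.5 servings → $5.80.
quinoa only: max(397/186, 8.7/2.6) = 3.346 servings → $4.85.
eggs + quinoa: the both-tight solution has a negative serving — not a feasible corner.
The minimum over all feasible corners is $4.85.

$4.85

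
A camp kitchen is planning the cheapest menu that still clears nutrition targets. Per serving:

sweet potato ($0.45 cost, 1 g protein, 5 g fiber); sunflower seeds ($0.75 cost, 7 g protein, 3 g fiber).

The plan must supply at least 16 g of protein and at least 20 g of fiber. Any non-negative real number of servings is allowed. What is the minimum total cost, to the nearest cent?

This is a tiny linear program; its minimum lies at a vertex of the feasible set. List the vertices and price them.
sweet potato only: max(16/1, 20/5) = 16 servings → $7.20.
sunflower seeds only: max(16/7, 20/3) = 6.667 servings → $5.00.
sweet potato + sunflower seeds with both tight: 2.875 servings and 1.875 servings → $2.70.
So the least-cost plan costs $2.70.

$2.70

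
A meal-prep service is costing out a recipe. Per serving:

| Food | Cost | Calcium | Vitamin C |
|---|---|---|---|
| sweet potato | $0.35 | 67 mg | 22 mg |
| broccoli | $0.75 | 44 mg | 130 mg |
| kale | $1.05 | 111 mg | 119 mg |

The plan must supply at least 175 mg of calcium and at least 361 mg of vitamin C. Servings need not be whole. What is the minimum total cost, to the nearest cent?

$2.28

Check every corner: each single food scaled to meet both minima, and each pair solved so both constraints bind.
sweet potato only: max(175/67, 361/22) = 16.41 servings → $5.74.
broccoli only: max(175/44, 361/130) = 3.977 servings → $2.98.
kale only: max(175/111, 361/119) = 3.034 servings → $3.19.
sweet potato + broccoli with both tight: 0.8869 servings and 2.627 servings → $2.28.
sweet potato + kale: intersection lies outside the first quadrant.
broccoli + kale with both tight: 2.093 servings and 0.7468 servings → $2.35.
The minimum over all feasible corners is $2.28.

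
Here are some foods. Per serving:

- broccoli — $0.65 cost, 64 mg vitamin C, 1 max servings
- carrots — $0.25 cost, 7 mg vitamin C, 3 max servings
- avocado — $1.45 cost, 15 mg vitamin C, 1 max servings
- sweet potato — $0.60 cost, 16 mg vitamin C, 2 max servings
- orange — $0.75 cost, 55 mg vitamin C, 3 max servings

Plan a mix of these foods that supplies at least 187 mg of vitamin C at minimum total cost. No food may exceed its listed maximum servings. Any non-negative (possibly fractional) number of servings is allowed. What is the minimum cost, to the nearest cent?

Cost per mg of vitamin C: broccoli $0.0102, orange $0.0136, carrots $0.0357, sweet potato $0.0375, avocado $0.0967.
Take 1 serving of broccoli: +64.0 mg vitamin C for $0.65 (total $0.65, still need 123.0 mg).
Take 2.236 servings of orange: +123.0 mg vitamin C for $1.68 (total $2.33, still need 0.0 mg).
Greedy by cheapest-per-mg is optimal for a single linear constraint, so the minimum cost is $2.33.

$2.33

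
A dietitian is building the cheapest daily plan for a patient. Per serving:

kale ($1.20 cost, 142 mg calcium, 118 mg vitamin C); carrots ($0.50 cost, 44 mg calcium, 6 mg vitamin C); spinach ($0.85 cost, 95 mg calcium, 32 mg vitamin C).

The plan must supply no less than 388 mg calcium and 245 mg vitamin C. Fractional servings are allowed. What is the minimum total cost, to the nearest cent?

The cheapest plan sits at a corner of the feasible region — with two constraints it uses at most two foods.
kale only: max(388/142, 245/118) = 2.732 servings → $3.28.
carrots only: max(388/44, 245/6) = 40.83 servings → $20.42.
spinach only: max(388/95, 245/32) = 7.656 servings → $6.51.
kale + carrots with both tight: 1.947 servings and 2.533 servings → $3.60.
kale + spinach with both tight: 1.629 servings and 1.649 servings → $3.36.
carrots + spinach: the both-tight solution has a negative serving — not a feasible corner.
The minimum over all feasible corners is $3.28.

$3.28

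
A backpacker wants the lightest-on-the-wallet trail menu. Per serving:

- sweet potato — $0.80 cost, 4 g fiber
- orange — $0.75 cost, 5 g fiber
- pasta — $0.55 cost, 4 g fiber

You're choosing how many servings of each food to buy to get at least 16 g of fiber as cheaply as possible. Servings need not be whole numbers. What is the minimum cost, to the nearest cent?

$2.20

Cost per g of fiber: pasta $0.1375, orange $0.1500, sweet potato $0.2000.
With no serving limits, use only pasta: 16 g / 4 g = 4 servings × $0.55 = $2.20.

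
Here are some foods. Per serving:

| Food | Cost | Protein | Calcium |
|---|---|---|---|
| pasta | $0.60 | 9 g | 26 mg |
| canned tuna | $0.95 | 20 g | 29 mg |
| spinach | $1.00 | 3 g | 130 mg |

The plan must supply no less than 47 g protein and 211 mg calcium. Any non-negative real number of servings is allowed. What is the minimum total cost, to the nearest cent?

With two linear requirements the optimum uses one or two foods; enumerate the corners.
pasta only: max(47/9, 211/26) = 8.115 servings → $4.87.
canned tuna only: max(47/20, 211/29) = 7.276 servings → $6.91.
spinach only: max(47/3, 211/130) = 15.67 servings → $15.67.
pasta + canned tuna: intersection lies outside the first quadrant.
pasta + spinach with both tight: 5.016 servings and 0.62 servings → $3.63.
canned tuna + spinach with both tight: 2.179 servings and 1.137 servings → $3.21.
The minimum over all feasible corners is $3.21.

$3.21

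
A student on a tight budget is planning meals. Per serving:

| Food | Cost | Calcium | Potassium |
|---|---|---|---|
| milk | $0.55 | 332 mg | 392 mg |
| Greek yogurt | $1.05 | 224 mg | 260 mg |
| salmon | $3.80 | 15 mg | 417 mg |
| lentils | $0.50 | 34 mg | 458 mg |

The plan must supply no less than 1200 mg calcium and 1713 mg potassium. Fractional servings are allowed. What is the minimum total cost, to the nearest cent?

$2.30

milk only: max(1200/332, 1713/392) = 4.37 servings → $2.40.
Greek yogurt only: max(1200/224, 1713/260) = 6.588 servings → $6.92.
salmon only: max(1200/15, 1713/417) = 80 servings → $304.00.
lentils only: max(1200/34, 1713/458) = 35.29 servings → $17.65.
milk + Greek yogurt: the both-tight solution has a negative serving — not a feasible corner.
milk + salmon with both tight: 3.581 servings and 0.7416 servings → $4.79.
milk + lentils with both tight: 3.542 servings and 0.7087 servings → $2.30.
Greek yogurt + salmon with both tight: 5.303 servings and 0.8012 servings → $8.61.
Greek yogurt + lentils with both tight: 5.241 servings and 0.7649 servings → $5.89.
salmon + lentils: intersection lies outside the first quadrant.
The minimum over all feasible corners is $2.30.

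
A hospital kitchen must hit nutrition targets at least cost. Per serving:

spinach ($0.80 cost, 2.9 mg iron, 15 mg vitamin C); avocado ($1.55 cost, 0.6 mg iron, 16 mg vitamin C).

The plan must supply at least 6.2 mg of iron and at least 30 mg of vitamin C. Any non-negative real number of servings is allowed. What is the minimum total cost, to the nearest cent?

spinach only: max(6.2/2.9, 30/15) = 2.138 servings → $1.71.
avocado only: max(6.2/0.6, 30/16) = 10.33 servings → $16.02.
spinach + avocado: the both-tight solution has a negative serving — not a feasible corner.
Cheapest feasible corner: $1.71.

$1.71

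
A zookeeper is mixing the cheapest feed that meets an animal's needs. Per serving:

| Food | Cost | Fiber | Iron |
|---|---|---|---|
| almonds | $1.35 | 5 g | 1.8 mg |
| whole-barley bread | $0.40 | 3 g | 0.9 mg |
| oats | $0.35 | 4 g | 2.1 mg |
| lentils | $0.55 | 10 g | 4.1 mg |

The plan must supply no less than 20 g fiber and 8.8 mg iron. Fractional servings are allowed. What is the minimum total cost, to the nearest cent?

Compare the cost at each extreme point of the feasible region.
almonds only: max(20/5, 8.8/1.8) = 4.889 servings → $6.60.
whole-barley bread only: max(20/3, 8.8/0.9) = 9.778 servings → $3.91.
oats only: max(20/4, 8.8/2.1) = 5 servings → $1.75.
lentils only: max(20/10, 8.8/4.1) = 2.146 servings → $1.18.
almonds + whole-barley bread: the both-tight solution has a negative serving — not a feasible corner.
almonds + oats with both tight: 2.061 servings and 2.424 servings → $3.63.
almonds + lentils with both targets exact would need a negative amount; discard.
whole-barley bread + oats with both tight: 2.519 servings and 3.111 servings → $2.10.
whole-barley bread + lentils with both targets exact would need a negative amount; discard.
oats + lentils with both tight: 1.304 servings and 1.478 servings → $1.27.
The minimum over all feasible corners is $1.18.

$1.18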